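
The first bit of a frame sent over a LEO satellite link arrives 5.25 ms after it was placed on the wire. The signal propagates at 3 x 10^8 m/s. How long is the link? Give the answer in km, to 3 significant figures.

1580 km

d = s × t_prop = 300000000 × 0.00525 = 1580 km.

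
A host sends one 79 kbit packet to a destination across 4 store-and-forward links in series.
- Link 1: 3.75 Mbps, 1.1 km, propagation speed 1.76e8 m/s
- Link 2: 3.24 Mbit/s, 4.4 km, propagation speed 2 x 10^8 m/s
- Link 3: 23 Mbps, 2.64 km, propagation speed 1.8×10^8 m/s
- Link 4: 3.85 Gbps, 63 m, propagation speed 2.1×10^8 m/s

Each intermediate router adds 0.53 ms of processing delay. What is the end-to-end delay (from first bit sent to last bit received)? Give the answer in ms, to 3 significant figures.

50.5 ms

L = 79000 bits.
Transmission delays (L/R per hop): 21.0667, 24.3827, 3.43478, 0.0205195 ms; sum = 48.9047 ms.
Propagation delays (d/s per hop): 0.00625, 0.022, 0.0146667, 0.0003 ms; sum = 0.0432167 ms.
Processing at 3 router(s): 3 × 0.53 ms = 1.59 ms.
End-to-end = 50.5 ms.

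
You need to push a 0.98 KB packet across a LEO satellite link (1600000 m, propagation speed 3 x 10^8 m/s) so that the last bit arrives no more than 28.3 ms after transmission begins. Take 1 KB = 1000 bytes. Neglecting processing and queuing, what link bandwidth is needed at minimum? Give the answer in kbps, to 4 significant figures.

L = 7840 bits.
Propagation delay = 1600000 / 300000000 = 5.33333 ms.
Transmission budget = 28.3 − 5.33333 = 22.9667 ms.
R ≥ L / t_tx = 7840 bits / 0.0229667 s = 341.4 kbps.

341.4 kbps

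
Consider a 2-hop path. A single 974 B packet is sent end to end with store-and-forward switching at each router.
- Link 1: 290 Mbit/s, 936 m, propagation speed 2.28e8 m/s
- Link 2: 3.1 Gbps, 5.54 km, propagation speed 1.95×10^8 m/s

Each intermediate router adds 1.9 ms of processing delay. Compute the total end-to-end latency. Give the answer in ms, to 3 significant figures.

L = 974 × 8 = 7792 bits.
Transmission delays (L/R per hop): 0.026869, 0.00251355 ms; sum = 0.0293825 ms.
Propagation delays (d/s per hop): 0.00410526, 0.0284103 ms; sum = 0.0325155 ms.
Processing at 1 router(s): 1 × 1.9 ms = 1.9 ms.
End-to-end = 1.96 ms.

1.96 ms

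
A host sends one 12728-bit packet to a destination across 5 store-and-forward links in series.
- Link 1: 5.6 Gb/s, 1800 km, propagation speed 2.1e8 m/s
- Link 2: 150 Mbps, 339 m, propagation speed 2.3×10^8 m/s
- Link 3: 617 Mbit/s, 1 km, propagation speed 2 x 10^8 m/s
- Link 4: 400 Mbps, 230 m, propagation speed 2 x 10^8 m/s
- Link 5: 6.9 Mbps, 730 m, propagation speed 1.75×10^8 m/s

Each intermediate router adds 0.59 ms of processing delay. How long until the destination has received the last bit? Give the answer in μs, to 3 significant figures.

Transmission delays (L/R per hop): 2.27286, 84.8533, 20.6288, 31.82, 1844.64 μs; sum = 1984.21 μs.
Propagation delays (d/s per hop): 8571.43, 1.47391, 5, 1.15, 4.17143 μs; sum = 8583.22 μs.
Processing at 4 router(s): 4 × 0.59 ms = 2360 μs.
End-to-end = 12900 μs.

12900 μs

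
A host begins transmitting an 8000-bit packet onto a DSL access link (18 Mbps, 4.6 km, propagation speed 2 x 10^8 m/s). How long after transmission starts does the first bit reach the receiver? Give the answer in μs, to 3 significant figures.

23.0 μs

First bit experiences only propagation delay: d/s = 4600/200000000 = 23.0 μs.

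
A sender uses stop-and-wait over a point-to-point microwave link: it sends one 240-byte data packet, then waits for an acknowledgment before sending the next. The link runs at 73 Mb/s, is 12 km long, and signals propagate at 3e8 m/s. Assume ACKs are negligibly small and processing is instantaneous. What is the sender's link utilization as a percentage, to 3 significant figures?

24.7 %

t_tx = L/R = 1920/73000000 = 2.63014e-05 s.
t_prop = 12000/300000000 = 4e-05 s; RTT = 8e-05 s.
Cycle = t_tx + RTT = 0.000106301 s.
Utilization = t_tx / cycle = 2.63014e-05/0.000106301 = 24.7 %.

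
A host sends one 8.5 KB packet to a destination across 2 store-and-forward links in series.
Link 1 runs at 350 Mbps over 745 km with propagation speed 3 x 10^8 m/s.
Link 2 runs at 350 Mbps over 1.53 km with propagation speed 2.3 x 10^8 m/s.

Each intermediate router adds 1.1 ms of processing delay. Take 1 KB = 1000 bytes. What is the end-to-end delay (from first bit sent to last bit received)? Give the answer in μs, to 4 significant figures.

3979 μs

L = 68000 bits.
Transmission delay per hop = L/R = 68000/350000000 = 194.286 μs; 2 hops → 388.571 μs.
Propagation delays (d/s per hop): 2483.33, 6.65217 μs; sum = 2489.99 μs.
Processing at 1 router(s): 1 × 1.1 ms = 1100 μs.
End-to-end = 3979 μs.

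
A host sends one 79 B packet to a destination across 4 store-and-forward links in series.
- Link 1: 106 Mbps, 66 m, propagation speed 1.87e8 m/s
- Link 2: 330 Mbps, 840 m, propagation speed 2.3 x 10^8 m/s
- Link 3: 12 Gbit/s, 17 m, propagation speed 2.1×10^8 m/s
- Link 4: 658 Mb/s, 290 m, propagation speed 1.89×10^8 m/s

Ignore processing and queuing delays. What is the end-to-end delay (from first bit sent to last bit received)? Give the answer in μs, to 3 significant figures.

L = 79 × 8 = 632 bits.
Transmission delays (L/R per hop): 5.96226, 1.91515, 0.0526667, 0.960486 μs; sum = 8.89057 μs.
Propagation delays (d/s per hop): 0.352941, 3.65217, 0.0809524, 1.53439 μs; sum = 5.62046 μs.
End-to-end = 14.5 μs.

14.5 μs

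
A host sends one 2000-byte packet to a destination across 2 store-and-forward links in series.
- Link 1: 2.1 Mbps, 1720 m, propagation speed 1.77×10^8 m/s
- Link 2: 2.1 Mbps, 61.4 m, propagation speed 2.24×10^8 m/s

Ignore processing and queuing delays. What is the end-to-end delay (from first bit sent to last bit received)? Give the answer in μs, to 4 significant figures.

15250 μs

L = 2000 × 8 = 16000 bits.
Transmission delay per hop = L/R = 16000/2100000 = 7619.05 μs; 2 hops → 15238.1 μs.
Propagation delays (d/s per hop): 9.71751, 0.274107 μs; sum = 9.99162 μs.
End-to-end = 15250 μs.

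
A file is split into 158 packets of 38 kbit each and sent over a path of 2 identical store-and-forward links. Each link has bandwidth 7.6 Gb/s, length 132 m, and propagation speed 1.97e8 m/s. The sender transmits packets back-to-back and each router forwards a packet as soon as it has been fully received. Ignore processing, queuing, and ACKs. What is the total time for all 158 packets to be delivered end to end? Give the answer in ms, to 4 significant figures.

0.7963 ms

Per-hop transmission t_tx = L/R = 38000/7600000000 = 0.005 ms.
Per-hop propagation t_prop = 132/197000000 = 0.000670051 ms.
Pipeline fill: first packet needs 2·t_tx to clear all hops; remaining 157 packets each add one t_tx.
Total = (2+158-1)·t_tx + 2·t_prop = 159·0.005 + 2·0.000670051 = 0.7963 ms.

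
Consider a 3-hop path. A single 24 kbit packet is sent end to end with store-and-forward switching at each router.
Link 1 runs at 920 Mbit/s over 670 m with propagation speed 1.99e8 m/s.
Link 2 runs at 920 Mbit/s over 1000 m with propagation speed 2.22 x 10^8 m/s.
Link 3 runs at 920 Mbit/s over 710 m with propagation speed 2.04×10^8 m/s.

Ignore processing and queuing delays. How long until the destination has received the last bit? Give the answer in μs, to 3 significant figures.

89.6 μs

L = 24000 bits.
Transmission delay per hop = L/R = 24000/920000000 = 26.087 μs; 3 hops → 78.2609 μs.
Propagation delays (d/s per hop): 3.36683, 4.5045, 3.48039 μs; sum = 11.3517 μs.
End-to-end = 89.6 μs.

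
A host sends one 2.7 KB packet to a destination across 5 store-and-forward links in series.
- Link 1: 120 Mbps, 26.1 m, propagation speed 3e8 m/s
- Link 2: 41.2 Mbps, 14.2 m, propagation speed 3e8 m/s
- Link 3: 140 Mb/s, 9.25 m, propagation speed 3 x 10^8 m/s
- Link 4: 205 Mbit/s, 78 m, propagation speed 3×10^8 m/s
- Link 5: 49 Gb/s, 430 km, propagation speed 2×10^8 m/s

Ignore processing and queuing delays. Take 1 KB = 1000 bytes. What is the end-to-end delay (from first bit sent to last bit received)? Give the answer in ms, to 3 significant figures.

L = 21600 bits.
Transmission delays (L/R per hop): 0.18, 0.524272, 0.154286, 0.105366, 0.000440816 ms; sum = 0.964364 ms.
Propagation delays (d/s per hop): 8.7e-05, 4.73333e-05, 3.08333e-05, 0.00026, 2.15 ms; sum = 2.15043 ms.
End-to-end = 3.11 ms.

3.11 ms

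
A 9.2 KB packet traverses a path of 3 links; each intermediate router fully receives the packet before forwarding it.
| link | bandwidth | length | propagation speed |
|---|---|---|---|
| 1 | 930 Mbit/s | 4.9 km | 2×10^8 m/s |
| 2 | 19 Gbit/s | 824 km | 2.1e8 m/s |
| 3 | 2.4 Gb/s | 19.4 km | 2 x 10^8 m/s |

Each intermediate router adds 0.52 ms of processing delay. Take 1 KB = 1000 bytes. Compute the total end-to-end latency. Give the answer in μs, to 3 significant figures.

5200 μs

L = 73600 bits.
Transmission delays (L/R per hop): 79.1398, 3.87368, 30.6667 μs; sum = 113.68 μs.
Propagation delays (d/s per hop): 24.5, 3923.81, 97 μs; sum = 4045.31 μs.
Processing at 2 router(s): 2 × 0.52 ms = 1040 μs.
End-to-end = 5200 μs.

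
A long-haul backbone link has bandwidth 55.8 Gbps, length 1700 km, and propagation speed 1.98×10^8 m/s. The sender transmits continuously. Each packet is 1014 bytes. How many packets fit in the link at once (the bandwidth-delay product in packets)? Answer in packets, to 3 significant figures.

59100 packets

Propagation delay = 1700000 / 198000000 = 0.00858586 s.
BDP = R × t_prop = 55800000000 × 0.00858586 = 479091000 bits.
In packets of 8112 bits: 59100 packets.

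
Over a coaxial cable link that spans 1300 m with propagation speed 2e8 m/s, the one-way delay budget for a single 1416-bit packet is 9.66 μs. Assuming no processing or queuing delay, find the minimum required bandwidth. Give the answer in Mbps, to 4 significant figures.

Propagation delay = 1300 / 200000000 = 6.5 μs.
Transmission budget = 9.66 − 6.5 = 3.16 μs.
R ≥ L / t_tx = 1416 bits / 3.16e-06 s = 448.1 Mbps.

448.1 Mbps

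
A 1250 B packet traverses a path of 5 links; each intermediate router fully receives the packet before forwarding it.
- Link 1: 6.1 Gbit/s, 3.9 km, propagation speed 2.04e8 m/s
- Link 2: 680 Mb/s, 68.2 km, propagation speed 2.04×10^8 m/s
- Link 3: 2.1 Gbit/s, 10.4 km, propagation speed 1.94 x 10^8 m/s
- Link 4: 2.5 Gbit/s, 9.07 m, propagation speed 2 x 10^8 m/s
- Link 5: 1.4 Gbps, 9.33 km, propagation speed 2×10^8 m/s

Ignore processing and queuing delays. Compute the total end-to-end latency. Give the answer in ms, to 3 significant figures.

L = 1250 × 8 = 10000 bits.
Transmission delays (L/R per hop): 0.00163934, 0.0147059, 0.0047619, 0.004, 0.00714286 ms; sum = 0.03225 ms.
Propagation delays (d/s per hop): 0.0191176, 0.334314, 0.0536082, 4.535e-05, 0.04665 ms; sum = 0.453735 ms.
End-to-end = 0.486 ms.

0.486 ms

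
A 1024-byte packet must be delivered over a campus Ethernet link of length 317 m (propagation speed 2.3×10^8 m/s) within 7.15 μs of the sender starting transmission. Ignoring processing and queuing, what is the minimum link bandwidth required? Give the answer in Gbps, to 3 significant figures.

1.42 Gbps

L = 8192 bits.
Propagation delay = 317 / 2.3e+08 = 1.37826 μs.
Transmission budget = 7.15 − 1.37826 = 5.77174 μs.
R ≥ L / t_tx = 8192 bits / 5.77174e-06 s = 1.42 Gbps.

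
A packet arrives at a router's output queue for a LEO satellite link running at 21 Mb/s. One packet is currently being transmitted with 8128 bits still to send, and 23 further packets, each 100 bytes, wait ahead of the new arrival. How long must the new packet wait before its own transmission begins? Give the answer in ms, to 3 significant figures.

Each queued packet: L/R = 800/21000000 = 0.0380952 ms.
23 queued → 0.87619 ms.
Plus remaining 8128 bits of current packet: 0.387048 ms.
Queuing delay = 1.26 ms.

1.26 ms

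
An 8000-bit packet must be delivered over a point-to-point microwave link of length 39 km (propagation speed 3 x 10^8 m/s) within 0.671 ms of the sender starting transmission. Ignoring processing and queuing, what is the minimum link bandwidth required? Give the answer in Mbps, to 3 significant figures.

14.8 Mbps

Propagation delay = 39000 / 300000000 = 0.13 ms.
Transmission budget = 0.671 − 0.13 = 0.541 ms.
R ≥ L / t_tx = 8000 bits / 0.000541 s = 14.8 Mbps.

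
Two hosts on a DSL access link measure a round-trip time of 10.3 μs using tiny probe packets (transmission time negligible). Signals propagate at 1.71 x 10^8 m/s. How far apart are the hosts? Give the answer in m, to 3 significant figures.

One-way propagation = RTT/2 = 5.15 μs.
d = s × t = 171000000 × 5.15e-06 = 881 m.

881 m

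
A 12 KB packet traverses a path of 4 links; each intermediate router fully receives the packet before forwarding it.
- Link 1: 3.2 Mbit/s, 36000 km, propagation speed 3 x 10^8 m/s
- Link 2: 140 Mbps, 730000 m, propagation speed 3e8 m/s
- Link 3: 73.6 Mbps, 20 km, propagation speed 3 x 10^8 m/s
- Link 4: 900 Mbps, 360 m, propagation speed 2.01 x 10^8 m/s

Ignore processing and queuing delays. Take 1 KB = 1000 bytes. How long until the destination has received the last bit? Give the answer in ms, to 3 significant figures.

155 ms

L = 96000 bits.
Transmission delays (L/R per hop): 30, 0.685714, 1.30435, 0.106667 ms; sum = 32.0967 ms.
Propagation delays (d/s per hop): 120, 2.43333, 0.0666667, 0.00179104 ms; sum = 122.502 ms.
End-to-end = 155 ms.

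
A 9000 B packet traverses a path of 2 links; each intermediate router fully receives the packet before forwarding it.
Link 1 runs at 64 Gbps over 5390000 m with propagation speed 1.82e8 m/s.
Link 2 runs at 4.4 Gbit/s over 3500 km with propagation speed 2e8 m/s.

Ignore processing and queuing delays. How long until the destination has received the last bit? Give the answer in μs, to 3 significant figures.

47100 μs

L = 9000 × 8 = 72000 bits.
Transmission delays (L/R per hop): 1.125, 16.3636 μs; sum = 17.4886 μs.
Propagation delays (d/s per hop): 29615.4, 17500 μs; sum = 47115.4 μs.
End-to-end = 47100 μs.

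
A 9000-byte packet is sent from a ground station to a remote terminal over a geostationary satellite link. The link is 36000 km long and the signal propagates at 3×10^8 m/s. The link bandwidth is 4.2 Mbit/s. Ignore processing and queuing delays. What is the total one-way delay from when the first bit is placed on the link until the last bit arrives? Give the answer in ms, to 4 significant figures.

L = 9000 × 8 = 72000 bits.
Transmission delay = L/R = 72000 / 4200000 = 17.1429 ms.
Propagation delay = d/s = 36000000 m / 300000000 m/s = 120 ms.
Total = 137.1 ms.

137.1 ms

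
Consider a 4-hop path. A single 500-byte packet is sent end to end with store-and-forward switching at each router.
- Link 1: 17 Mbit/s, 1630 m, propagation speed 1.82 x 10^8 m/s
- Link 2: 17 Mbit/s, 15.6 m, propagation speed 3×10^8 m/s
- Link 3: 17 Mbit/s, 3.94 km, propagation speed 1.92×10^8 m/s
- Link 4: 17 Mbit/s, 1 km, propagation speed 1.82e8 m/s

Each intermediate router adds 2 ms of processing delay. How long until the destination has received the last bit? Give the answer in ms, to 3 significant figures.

L = 500 × 8 = 4000 bits.
Transmission delay per hop = L/R = 4000/17000000 = 0.235294 ms; 4 hops → 0.941176 ms.
Propagation delays (d/s per hop): 0.00895604, 5.2e-05, 0.0205208, 0.00549451 ms; sum = 0.0350234 ms.
Processing at 3 router(s): 3 × 2 ms = 6 ms.
End-to-end = 6.98 ms.

6.98 ms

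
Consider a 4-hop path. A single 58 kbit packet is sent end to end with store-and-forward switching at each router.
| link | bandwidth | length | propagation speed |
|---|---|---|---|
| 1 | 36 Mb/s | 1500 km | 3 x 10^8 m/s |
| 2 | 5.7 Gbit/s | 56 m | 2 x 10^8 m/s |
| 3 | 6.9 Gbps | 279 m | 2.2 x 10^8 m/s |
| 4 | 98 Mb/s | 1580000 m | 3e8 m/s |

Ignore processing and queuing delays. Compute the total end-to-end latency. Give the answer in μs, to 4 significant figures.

L = 58000 bits.
Transmission delays (L/R per hop): 1611.11, 10.1754, 8.4058, 591.837 μs; sum = 2221.53 μs.
Propagation delays (d/s per hop): 5000, 0.28, 1.26818, 5266.67 μs; sum = 10268.2 μs.
End-to-end = 12490 μs.

12490 μs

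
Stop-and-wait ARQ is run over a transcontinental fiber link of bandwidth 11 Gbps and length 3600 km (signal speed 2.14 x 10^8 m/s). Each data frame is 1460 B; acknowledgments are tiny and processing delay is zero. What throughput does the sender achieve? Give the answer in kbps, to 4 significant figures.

347.1 kbps

t_tx = L/R = 11680/11000000000 = 1.06182e-06 s.
t_prop = 3600000/214000000 = 0.0168224 s; RTT = 0.0336449 s.
Cycle = t_tx + RTT = 0.0336459 s.
Throughput = L / cycle = 11680 / 0.0336459 = 347.1 kbps.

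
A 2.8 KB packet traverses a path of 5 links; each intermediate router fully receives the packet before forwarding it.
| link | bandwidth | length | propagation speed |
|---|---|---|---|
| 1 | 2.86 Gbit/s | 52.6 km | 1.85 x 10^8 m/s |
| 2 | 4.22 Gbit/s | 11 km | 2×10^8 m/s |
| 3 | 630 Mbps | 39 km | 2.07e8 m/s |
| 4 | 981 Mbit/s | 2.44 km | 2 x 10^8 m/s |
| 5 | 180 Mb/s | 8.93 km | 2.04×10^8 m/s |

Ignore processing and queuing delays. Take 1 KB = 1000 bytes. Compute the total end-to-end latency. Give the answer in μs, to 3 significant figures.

L = 22400 bits.
Transmission delays (L/R per hop): 7.83217, 5.30806, 35.5556, 22.8338, 124.444 μs; sum = 195.974 μs.
Propagation delays (d/s per hop): 284.324, 55, 188.406, 12.2, 43.7745 μs; sum = 583.705 μs.
End-to-end = 780 μs.

780 μs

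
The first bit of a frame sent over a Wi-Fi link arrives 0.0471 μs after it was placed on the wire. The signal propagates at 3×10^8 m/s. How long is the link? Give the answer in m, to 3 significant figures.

14.1 m

d = s × t_prop = 300000000 × 4.71e-08 = 14.1 m.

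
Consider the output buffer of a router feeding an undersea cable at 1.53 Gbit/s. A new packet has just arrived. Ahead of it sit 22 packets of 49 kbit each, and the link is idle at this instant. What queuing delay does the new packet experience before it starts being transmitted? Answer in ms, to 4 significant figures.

0.7046 ms

Each queued packet: L/R = 49000/1530000000 = 0.0320261 ms.
22 queued → 0.704575 ms.
Queuing delay = 0.7046 ms.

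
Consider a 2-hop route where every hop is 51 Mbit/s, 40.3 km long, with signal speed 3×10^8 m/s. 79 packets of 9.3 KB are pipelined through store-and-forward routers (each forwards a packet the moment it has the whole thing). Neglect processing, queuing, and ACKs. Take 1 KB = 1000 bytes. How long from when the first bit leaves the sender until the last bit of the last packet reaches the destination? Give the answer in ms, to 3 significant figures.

Per-hop transmission t_tx = L/R = 74400/51000000 = 1.45882 ms.
Per-hop propagation t_prop = 40300/300000000 = 0.134333 ms.
Pipeline fill: first packet needs 2·t_tx to clear all hops; remaining 78 packets each add one t_tx.
Total = (2+79-1)·t_tx + 2·t_prop = 80·1.45882 + 2·0.134333 = 117 ms.

117 ms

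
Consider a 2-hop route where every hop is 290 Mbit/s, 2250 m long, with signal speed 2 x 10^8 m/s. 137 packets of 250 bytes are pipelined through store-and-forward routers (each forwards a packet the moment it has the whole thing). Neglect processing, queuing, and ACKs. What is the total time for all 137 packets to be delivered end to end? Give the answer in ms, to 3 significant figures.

0.974 ms

Per-hop transmission t_tx = L/R = 2000/290000000 = 0.00689655 ms.
Per-hop propagation t_prop = 2250/200000000 = 0.01125 ms.
Pipeline fill: first packet needs 2·t_tx to clear all hops; remaining 136 packets each add one t_tx.
Total = (2+137-1)·t_tx + 2·t_prop = 138·0.00689655 + 2·0.01125 = 0.974 ms.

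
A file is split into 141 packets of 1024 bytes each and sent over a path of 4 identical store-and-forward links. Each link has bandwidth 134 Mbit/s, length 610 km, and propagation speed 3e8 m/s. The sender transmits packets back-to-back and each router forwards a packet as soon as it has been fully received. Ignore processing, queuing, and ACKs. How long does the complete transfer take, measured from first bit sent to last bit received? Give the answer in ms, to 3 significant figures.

Per-hop transmission t_tx = L/R = 8192/134000000 = 0.0611343 ms.
Per-hop propagation t_prop = 610000/300000000 = 2.03333 ms.
Pipeline fill: first packet needs 4·t_tx to clear all hops; remaining 140 packets each add one t_tx.
Total = (4+141-1)·t_tx + 4·t_prop = 144·0.0611343 + 4·2.03333 = 16.9 ms.

16.9 ms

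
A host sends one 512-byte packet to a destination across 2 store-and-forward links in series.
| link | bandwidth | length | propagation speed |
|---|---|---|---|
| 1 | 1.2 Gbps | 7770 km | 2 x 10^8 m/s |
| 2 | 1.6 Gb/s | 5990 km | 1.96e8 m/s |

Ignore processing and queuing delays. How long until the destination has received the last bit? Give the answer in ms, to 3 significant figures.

69.4 ms

L = 512 × 8 = 4096 bits.
Transmission delays (L/R per hop): 0.00341333, 0.00256 ms; sum = 0.00597333 ms.
Propagation delays (d/s per hop): 38.85, 30.5612 ms; sum = 69.4112 ms.
End-to-end = 69.4 ms.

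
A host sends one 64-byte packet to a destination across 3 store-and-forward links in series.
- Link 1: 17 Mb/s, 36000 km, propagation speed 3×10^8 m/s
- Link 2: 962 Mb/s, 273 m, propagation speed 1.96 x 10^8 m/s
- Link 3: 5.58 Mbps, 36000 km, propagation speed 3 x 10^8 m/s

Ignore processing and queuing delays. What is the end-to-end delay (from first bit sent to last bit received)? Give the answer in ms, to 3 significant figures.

240 ms

L = 64 × 8 = 512 bits.
Transmission delays (L/R per hop): 0.0301176, 0.000532225, 0.0917563 ms; sum = 0.122406 ms.
Propagation delays (d/s per hop): 120, 0.00139286, 120 ms; sum = 240.001 ms.
End-to-end = 240 ms.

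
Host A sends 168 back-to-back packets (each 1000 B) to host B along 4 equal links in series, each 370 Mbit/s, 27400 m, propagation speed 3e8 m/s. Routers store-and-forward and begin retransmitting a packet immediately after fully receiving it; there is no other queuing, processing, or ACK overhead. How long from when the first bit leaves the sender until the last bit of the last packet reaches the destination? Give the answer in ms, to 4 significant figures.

Per-hop transmission t_tx = L/R = 8000/370000000 = 0.0216216 ms.
Per-hop propagation t_prop = 27400/300000000 = 0.0913333 ms.
Pipeline fill: first packet needs 4·t_tx to clear all hops; remaining 167 packets each add one t_tx.
Total = (4+168-1)·t_tx + 4·t_prop = 171·0.0216216 + 4·0.0913333 = 4.063 ms.

4.063 ms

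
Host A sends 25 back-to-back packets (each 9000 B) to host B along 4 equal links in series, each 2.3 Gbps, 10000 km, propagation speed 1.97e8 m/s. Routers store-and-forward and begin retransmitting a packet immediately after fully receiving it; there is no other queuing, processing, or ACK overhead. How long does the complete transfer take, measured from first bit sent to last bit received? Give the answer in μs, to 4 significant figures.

203900 μs

Per-hop transmission t_tx = L/R = 72000/2300000000 = 31.3043 μs.
Per-hop propagation t_prop = 10000000/197000000 = 50761.4 μs.
Pipeline fill: first packet needs 4·t_tx to clear all hops; remaining 24 packets each add one t_tx.
Total = (4+25-1)·t_tx + 4·t_prop = 28·31.3043 + 4·50761.4 = 203900 μs.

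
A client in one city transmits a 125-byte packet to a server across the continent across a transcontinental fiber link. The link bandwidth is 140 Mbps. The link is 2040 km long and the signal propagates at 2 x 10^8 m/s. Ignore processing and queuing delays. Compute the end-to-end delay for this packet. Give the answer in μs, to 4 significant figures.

10210 μs

L = 125 × 8 = 1000 bits.
Transmission delay = L/R = 1000 / 140000000 = 7.14286 μs.
Propagation delay = d/s = 2040000 m / 200000000 m/s = 10200 μs.
Total = 10210 μs.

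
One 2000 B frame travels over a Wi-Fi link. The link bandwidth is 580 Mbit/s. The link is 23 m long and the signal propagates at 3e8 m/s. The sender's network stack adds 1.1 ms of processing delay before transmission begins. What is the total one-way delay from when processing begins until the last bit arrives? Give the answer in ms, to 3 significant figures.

1.13 ms

L = 2000 × 8 = 16000 bits.
Transmission delay = L/R = 16000 / 580000000 = 0.0275862 ms.
Propagation delay = d/s = 23 m / 300000000 m/s = 7.66667e-05 ms.
Plus processing delay 1.1 ms = 1.1 ms.
Total = 1.13 ms.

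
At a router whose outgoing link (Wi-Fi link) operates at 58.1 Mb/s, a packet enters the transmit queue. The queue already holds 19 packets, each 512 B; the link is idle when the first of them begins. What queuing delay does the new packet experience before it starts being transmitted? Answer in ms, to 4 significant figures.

1.339 ms

Each queued packet: L/R = 4096/58100000 = 0.0704991 ms.
19 queued → 1.33948 ms.
Queuing delay = 1.339 ms.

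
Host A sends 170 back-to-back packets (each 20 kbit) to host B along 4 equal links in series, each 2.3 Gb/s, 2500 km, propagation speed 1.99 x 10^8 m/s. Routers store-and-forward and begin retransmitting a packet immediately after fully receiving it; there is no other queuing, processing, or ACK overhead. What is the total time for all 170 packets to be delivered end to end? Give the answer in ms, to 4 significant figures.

Per-hop transmission t_tx = L/R = 20000/2300000000 = 0.00869565 ms.
Per-hop propagation t_prop = 2500000/199000000 = 12.5628 ms.
Pipeline fill: first packet needs 4·t_tx to clear all hops; remaining 169 packets each add one t_tx.
Total = (4+170-1)·t_tx + 4·t_prop = 173·0.00869565 + 4·12.5628 = 51.76 ms.

51.76 ms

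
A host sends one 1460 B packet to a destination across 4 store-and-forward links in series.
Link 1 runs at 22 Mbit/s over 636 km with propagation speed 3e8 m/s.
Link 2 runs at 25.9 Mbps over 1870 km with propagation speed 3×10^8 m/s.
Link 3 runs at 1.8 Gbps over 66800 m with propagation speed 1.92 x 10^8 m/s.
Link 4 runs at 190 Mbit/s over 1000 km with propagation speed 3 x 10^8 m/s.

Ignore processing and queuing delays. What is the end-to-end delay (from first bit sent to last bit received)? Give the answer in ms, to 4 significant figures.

13.08 ms

L = 1460 × 8 = 11680 bits.
Transmission delays (L/R per hop): 0.530909, 0.450965, 0.00648889, 0.0614737 ms; sum = 1.04984 ms.
Propagation delays (d/s per hop): 2.12, 6.23333, 0.347917, 3.33333 ms; sum = 12.0346 ms.
End-to-end = 13.08 ms.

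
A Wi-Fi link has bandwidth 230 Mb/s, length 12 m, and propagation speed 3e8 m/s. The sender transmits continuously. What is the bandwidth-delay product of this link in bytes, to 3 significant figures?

Propagation delay = 12 / 300000000 = 4e-08 s.
BDP = R × t_prop = 230000000 × 4e-08 = 9.2 bits.
In bytes: 9.2/8 = 1.15 bytes.

1.15 bytes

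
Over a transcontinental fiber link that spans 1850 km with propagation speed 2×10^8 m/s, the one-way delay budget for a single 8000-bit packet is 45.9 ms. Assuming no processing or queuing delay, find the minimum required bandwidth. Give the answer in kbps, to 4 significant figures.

218.3 kbps

Propagation delay = 1850000 / 200000000 = 9.25 ms.
Transmission budget = 45.9 − 9.25 = 36.65 ms.
R ≥ L / t_tx = 8000 bits / 0.03665 s = 218.3 kbps.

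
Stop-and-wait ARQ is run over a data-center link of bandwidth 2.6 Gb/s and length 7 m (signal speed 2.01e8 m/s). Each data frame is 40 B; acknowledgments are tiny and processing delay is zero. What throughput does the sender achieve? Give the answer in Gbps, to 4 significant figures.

t_tx = L/R = 320/2600000000 = 1.23077e-07 s.
t_prop = 7/2.01e+08 = 3.48259e-08 s; RTT = 6.96517e-08 s.
Cycle = t_tx + RTT = 1.92729e-07 s.
Throughput = L / cycle = 320 / 1.92729e-07 = 1.660 Gbps.

1.660 Gbps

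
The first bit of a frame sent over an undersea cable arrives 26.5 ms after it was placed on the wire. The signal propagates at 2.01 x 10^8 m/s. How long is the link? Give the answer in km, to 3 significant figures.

5330 km

d = s × t_prop = 2.01e+08 × 0.0265 = 5330 km.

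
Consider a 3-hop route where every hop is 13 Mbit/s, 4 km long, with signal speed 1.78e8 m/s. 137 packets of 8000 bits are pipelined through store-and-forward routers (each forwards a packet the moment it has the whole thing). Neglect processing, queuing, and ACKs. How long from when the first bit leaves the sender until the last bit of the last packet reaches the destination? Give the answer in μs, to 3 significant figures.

Per-hop transmission t_tx = L/R = 8000/13000000 = 615.385 μs.
Per-hop propagation t_prop = 4000/178000000 = 22.4719 μs.
Pipeline fill: first packet needs 3·t_tx to clear all hops; remaining 136 packets each add one t_tx.
Total = (3+137-1)·t_tx + 3·t_prop = 139·615.385 + 3·22.4719 = 85600 μs.

85600 μs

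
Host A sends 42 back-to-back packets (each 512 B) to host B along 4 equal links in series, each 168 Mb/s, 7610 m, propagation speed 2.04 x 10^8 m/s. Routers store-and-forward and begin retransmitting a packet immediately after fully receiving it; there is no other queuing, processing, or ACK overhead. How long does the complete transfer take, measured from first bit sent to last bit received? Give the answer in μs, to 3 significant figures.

1250 μs

Per-hop transmission t_tx = L/R = 4096/168000000 = 24.381 μs.
Per-hop propagation t_prop = 7610/204000000 = 37.3039 μs.
Pipeline fill: first packet needs 4·t_tx to clear all hops; remaining 41 packets each add one t_tx.
Total = (4+42-1)·t_tx + 4·t_prop = 45·24.381 + 4·37.3039 = 1250 μs.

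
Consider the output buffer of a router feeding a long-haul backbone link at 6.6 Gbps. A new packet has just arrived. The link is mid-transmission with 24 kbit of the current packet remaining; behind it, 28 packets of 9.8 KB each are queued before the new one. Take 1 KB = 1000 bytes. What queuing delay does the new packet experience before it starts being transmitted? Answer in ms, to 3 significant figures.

0.336 ms

Each queued packet: L/R = 78400/6600000000 = 0.0118788 ms.
28 queued → 0.332606 ms.
Plus remaining 24000 bits of current packet: 0.00363636 ms.
Queuing delay = 0.336 ms.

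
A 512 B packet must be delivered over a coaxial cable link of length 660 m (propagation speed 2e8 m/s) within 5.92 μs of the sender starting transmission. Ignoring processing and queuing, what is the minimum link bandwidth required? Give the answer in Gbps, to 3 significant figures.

L = 4096 bits.
Propagation delay = 660 / 200000000 = 3.3 μs.
Transmission budget = 5.92 − 3.3 = 2.62 μs.
R ≥ L / t_tx = 4096 bits / 2.62e-06 s = 1.56 Gbps.

1.56 Gbps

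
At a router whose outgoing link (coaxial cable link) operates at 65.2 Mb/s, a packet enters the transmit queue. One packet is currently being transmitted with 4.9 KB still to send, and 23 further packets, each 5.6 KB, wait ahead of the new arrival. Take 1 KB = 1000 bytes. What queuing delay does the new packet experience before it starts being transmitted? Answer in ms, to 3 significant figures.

16.4 ms

Each queued packet: L/R = 44800/65200000 = 0.687117 ms.
23 queued → 15.8037 ms.
Plus remaining 39200 bits of current packet: 0.601227 ms.
Queuing delay = 16.4 ms.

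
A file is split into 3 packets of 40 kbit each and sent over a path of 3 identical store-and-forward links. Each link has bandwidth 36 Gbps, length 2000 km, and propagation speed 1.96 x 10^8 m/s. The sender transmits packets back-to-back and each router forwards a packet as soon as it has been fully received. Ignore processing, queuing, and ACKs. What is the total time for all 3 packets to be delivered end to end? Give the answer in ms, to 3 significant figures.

30.6 ms

Per-hop transmission t_tx = L/R = 40000/36000000000 = 0.00111111 ms.
Per-hop propagation t_prop = 2000000/196000000 = 10.2041 ms.
Pipeline fill: first packet needs 3·t_tx to clear all hops; remaining 2 packets each add one t_tx.
Total = (3+3-1)·t_tx + 3·t_prop = 5·0.00111111 + 3·10.2041 = 30.6 ms.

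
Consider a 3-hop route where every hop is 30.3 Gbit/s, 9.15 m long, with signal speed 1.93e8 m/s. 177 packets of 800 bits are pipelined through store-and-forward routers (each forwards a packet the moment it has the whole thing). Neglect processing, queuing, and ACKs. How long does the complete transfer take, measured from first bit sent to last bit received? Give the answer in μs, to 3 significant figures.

4.87 μs

Per-hop transmission t_tx = L/R = 800/30300000000 = 0.0264026 μs.
Per-hop propagation t_prop = 9.15/193000000 = 0.0474093 μs.
Pipeline fill: first packet needs 3·t_tx to clear all hops; remaining 176 packets each add one t_tx.
Total = (3+177-1)·t_tx + 3·t_prop = 179·0.0264026 + 3·0.0474093 = 4.87 μs.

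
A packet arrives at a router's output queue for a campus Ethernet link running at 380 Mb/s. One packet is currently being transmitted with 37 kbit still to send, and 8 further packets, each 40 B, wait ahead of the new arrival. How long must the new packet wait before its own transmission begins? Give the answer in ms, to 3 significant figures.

0.104 ms

Each queued packet: L/R = 320/380000000 = 0.000842105 ms.
8 queued → 0.00673684 ms.
Plus remaining 37000 bits of current packet: 0.0973684 ms.
Queuing delay = 0.104 ms.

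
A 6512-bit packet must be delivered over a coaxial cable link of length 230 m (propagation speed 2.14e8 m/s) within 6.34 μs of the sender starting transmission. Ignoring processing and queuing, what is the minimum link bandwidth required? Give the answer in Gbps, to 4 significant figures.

Propagation delay = 230 / 214000000 = 1.07477 μs.
Transmission budget = 6.34 − 1.07477 = 5.26523 μs.
R ≥ L / t_tx = 6512 bits / 5.26523e-06 s = 1.237 Gbps.

1.237 Gbps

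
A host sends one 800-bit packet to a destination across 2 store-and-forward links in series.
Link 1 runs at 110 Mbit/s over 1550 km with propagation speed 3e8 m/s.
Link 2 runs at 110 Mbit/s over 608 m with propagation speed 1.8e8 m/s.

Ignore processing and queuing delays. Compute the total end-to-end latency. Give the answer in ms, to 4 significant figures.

5.185 ms

Transmission delay per hop = L/R = 800/110000000 = 0.00727273 ms; 2 hops → 0.0145455 ms.
Propagation delays (d/s per hop): 5.16667, 0.00337778 ms; sum = 5.17004 ms.
End-to-end = 5.185 ms.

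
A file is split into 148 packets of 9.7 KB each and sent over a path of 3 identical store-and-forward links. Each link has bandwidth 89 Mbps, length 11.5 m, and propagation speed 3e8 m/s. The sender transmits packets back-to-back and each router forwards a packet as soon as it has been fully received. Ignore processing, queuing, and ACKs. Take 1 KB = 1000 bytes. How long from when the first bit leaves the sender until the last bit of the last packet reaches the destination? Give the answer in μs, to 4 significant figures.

130800 μs

Per-hop transmission t_tx = L/R = 77600/89000000 = 871.91 μs.
Per-hop propagation t_prop = 11.5/300000000 = 0.0383333 μs.
Pipeline fill: first packet needs 3·t_tx to clear all hops; remaining 147 packets each add one t_tx.
Total = (3+148-1)·t_tx + 3·t_prop = 150·871.91 + 3·0.0383333 = 130800 μs.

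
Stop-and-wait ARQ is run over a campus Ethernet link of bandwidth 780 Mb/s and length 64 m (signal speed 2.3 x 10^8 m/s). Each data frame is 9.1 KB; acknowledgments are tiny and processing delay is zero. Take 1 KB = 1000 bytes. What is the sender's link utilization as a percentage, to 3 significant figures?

t_tx = L/R = 72800/780000000 = 9.33333e-05 s.
t_prop = 64/2.3e+08 = 2.78261e-07 s; RTT = 5.56522e-07 s.
Cycle = t_tx + RTT = 9.38899e-05 s.
Utilization = t_tx / cycle = 9.33333e-05/9.38899e-05 = 99.4 %.

99.4 %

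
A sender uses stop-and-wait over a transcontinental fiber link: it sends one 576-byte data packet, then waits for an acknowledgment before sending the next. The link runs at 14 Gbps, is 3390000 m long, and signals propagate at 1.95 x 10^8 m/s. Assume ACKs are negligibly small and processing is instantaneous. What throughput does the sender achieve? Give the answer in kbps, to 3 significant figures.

t_tx = L/R = 4608/14000000000 = 3.29143e-07 s.
t_prop = 3390000/195000000 = 0.0173846 s; RTT = 0.0347692 s.
Cycle = t_tx + RTT = 0.0347696 s.
Throughput = L / cycle = 4608 / 0.0347696 = 133 kbps.

133 kbps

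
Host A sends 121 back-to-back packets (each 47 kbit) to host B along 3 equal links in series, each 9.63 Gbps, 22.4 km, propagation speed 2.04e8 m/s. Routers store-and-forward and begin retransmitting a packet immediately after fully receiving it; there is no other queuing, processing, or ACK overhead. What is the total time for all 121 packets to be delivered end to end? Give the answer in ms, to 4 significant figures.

Per-hop transmission t_tx = L/R = 47000/9630000000 = 0.00488058 ms.
Per-hop propagation t_prop = 22400/204000000 = 0.109804 ms.
Pipeline fill: first packet needs 3·t_tx to clear all hops; remaining 120 packets each add one t_tx.
Total = (3+121-1)·t_tx + 3·t_prop = 123·0.00488058 + 3·0.109804 = 0.9297 ms.

0.9297 ms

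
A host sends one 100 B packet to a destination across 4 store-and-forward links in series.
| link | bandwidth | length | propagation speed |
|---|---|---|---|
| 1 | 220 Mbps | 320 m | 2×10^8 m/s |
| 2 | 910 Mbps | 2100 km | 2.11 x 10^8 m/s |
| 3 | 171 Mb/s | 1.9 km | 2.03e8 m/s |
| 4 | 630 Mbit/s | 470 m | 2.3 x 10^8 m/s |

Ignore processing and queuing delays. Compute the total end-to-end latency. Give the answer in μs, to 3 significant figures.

L = 100 × 8 = 800 bits.
Transmission delays (L/R per hop): 3.63636, 0.879121, 4.67836, 1.26984 μs; sum = 10.4637 μs.
Propagation delays (d/s per hop): 1.6, 9952.61, 9.35961, 2.04348 μs; sum = 9965.61 μs.
End-to-end = 9980 μs.

9980 μs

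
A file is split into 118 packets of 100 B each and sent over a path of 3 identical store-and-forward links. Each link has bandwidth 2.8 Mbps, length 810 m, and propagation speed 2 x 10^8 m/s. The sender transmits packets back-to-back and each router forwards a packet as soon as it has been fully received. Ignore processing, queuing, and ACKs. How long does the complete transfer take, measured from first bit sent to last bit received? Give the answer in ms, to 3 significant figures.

34.3 ms

Per-hop transmission t_tx = L/R = 800/2800000 = 0.285714 ms.
Per-hop propagation t_prop = 810/200000000 = 0.00405 ms.
Pipeline fill: first packet needs 3·t_tx to clear all hops; remaining 117 packets each add one t_tx.
Total = (3+118-1)·t_tx + 3·t_prop = 120·0.285714 + 3·0.00405 = 34.3 ms.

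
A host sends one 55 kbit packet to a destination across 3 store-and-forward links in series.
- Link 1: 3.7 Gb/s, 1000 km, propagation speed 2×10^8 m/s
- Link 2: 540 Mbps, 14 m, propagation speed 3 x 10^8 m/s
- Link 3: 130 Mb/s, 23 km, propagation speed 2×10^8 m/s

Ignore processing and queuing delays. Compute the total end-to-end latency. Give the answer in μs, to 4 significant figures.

5655 μs

L = 55000 bits.
Transmission delays (L/R per hop): 14.8649, 101.852, 423.077 μs; sum = 539.794 μs.
Propagation delays (d/s per hop): 5000, 0.0466667, 115 μs; sum = 5115.05 μs.
End-to-end = 5655 μs.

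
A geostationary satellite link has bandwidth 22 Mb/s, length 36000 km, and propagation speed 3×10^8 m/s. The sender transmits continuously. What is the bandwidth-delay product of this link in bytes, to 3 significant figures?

330000 bytes

Propagation delay = 36000000 / 300000000 = 0.12 s.
BDP = R × t_prop = 22000000 × 0.12 = 2640000 bits.
In bytes: 2640000/8 = 330000 bytes.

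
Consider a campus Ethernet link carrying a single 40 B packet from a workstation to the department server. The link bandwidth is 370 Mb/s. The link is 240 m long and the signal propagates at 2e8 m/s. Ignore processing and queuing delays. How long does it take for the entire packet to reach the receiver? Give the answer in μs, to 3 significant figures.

2.06 μs

L = 40 × 8 = 320 bits.
Transmission delay = L/R = 320 / 370000000 = 0.864865 μs.
Propagation delay = d/s = 240 m / 200000000 m/s = 1.2 μs.
Total = 2.06 μs.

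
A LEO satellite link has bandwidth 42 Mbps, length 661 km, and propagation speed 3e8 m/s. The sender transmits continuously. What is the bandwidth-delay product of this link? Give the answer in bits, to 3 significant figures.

Propagation delay = 661000 / 300000000 = 0.00220333 s.
BDP = R × t_prop = 42000000 × 0.00220333 = 92540 bits.

92500 bits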